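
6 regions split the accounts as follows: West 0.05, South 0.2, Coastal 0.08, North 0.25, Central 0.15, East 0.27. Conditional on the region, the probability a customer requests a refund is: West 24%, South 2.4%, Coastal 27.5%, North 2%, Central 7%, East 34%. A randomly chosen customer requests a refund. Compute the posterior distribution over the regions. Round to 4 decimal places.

West 0.0821, South 0.0329, Coastal 0.1506, North 0.0342, Central 0.0719, East 0.6283

Compute prior × likelihood for every hypothesis:
  West: 0.05 × 0.24 = 0.012
  South: 0.2 × 0.024 = 0.0048
  Coastal: 0.08 × 0.275 = 0.022
  North: 0.25 × 0.02 = 0.005
  Central: 0.15 × 0.07 = 0.0105
  East: 0.27 × 0.34 = 0.0918
Sum = 0.1461.
P(West | refund) = 0.012/0.1461 ≈ 0.0821
P(South | refund) = 0.0048/0.1461 ≈ 0.0329
P(Coastal | refund) = 0.022/0.1461 ≈ 0.1506
P(North | refund) = 0.005/0.1461 ≈ 0.0342
P(Central | refund) = 0.0105/0.1461 ≈ 0.0719
P(East | refund) = 0.0918/0.1461 ≈ 0.6283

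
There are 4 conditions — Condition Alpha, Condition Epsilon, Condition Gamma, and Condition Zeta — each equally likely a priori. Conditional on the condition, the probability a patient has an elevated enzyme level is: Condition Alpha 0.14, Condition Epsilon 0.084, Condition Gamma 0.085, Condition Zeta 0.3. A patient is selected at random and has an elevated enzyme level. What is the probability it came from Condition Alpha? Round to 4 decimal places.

With a uniform prior (1/4 each), posterior ∝ likelihood:
  Condition Alpha: 0.14
  Condition Epsilon: 0.084
  Condition Gamma: 0.085
  Condition Zeta: 0.3
Total = 0.609.
P(Condition Alpha | evidence) = 0.14 / 0.609 ≈ 0.2299.

0.2299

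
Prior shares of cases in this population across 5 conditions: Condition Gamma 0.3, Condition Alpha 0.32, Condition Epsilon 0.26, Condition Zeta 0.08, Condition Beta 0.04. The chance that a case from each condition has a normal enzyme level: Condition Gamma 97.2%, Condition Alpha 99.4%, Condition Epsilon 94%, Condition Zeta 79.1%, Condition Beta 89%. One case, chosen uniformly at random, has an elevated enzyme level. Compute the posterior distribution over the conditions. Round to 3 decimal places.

Condition Gamma 0.179, Condition Alpha 0.041, Condition Epsilon 0.332, Condition Zeta 0.355, Condition Beta 0.094

Taking complements, P(elevated | each) = Condition Gamma 0.028, Condition Alpha 0.006, Condition Epsilon 0.06, Condition Zeta 0.209, Condition Beta 0.11.
Compute prior × likelihood for every hypothesis:
  Condition Gamma: 0.3 × 0.028 = 0.0084
  Condition Alpha: 0.32 × 0.006 = 0.00192
  Condition Epsilon: 0.26 × 0.06 = 0.0156
  Condition Zeta: 0.08 × 0.209 = 0.01672
  Condition Beta: 0.04 × 0.11 = 0.0044
Total = 0.04704.
P(Condition Gamma | elevated) = 0.0084/0.04704 ≈ 0.179
P(Condition Alpha | elevated) = 0.00192/0.04704 ≈ 0.041
P(Condition Epsilon | elevated) = 0.0156/0.04704 ≈ 0.332
P(Condition Zeta | elevated) = 0.01672/0.04704 ≈ 0.355
P(Condition Beta | elevated) = 0.0044/0.04704 ≈ 0.094
(Check: 0.179+0.041+0.332+0.355+0.094 = 1.001.)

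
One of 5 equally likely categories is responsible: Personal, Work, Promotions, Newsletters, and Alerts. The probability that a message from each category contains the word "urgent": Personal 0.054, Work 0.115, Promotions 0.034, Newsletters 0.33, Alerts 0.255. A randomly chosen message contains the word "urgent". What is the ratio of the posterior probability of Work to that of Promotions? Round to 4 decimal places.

Since the prior is uniform, the posterior is proportional to the likelihood:
  Personal: 0.054
  Work: 0.115
  Promotions: 0.034
  Newsletters: 0.33
  Alerts: 0.255
Total = 0.788.
The ratio is 0.115 / 0.034 (the normalizer cancels) = 3.3824.

3.3824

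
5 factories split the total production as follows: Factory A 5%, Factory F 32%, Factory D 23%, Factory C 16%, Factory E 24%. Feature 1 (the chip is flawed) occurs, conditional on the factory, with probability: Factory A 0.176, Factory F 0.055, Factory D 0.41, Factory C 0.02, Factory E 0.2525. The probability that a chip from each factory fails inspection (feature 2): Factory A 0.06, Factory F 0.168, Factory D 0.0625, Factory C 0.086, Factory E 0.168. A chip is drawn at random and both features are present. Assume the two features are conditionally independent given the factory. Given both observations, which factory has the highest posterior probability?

Prior × likelihood for each hypothesis:
  Factory A: 0.05 × 0.176 × 0.06 = 0.000528
  Factory F: 0.32 × 0.055 × 0.168 = 0.0029568
  Factory D: 0.23 × 0.41 × 0.0625 = 0.00589375
  Factory C: 0.16 × 0.02 × 0.086 = 0.0002752
  Factory E: 0.24 × 0.2525 × 0.168 = 0.0101808
Sum = 0.01983455.
Largest term belongs to Factory E, so Factory E is most probable.

Factory E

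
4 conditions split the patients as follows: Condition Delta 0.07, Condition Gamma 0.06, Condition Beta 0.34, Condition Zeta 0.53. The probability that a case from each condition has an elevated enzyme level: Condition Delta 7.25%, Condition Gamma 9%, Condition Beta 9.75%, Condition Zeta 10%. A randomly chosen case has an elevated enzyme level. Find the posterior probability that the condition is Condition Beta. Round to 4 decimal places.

Unnormalized posteriors (prior × likelihood):
  Condition Delta: 0.07 × 0.0725 = 0.005075
  Condition Gamma: 0.06 × 0.09 = 0.0054
  Condition Beta: 0.34 × 0.0975 = 0.03315
  Condition Zeta: 0.53 × 0.1 = 0.053
Total = 0.096625.
P(Condition Beta | evidence) = 0.03315 / 0.096625 ≈ 0.3431.

0.3431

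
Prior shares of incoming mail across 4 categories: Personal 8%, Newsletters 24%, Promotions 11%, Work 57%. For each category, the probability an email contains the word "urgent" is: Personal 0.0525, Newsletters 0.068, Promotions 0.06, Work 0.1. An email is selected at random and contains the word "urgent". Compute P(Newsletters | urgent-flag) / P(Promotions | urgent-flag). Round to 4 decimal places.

2.4727

Prior × likelihood for each hypothesis:
  Personal: 0.08 × 0.0525 = 0.0042
  Newsletters: 0.24 × 0.068 = 0.01632
  Promotions: 0.11 × 0.06 = 0.0066
  Work: 0.57 × 0.1 = 0.057
Total = 0.08412.
The ratio is 0.01632 / 0.0066 (the normalizer cancels) = 2.4727.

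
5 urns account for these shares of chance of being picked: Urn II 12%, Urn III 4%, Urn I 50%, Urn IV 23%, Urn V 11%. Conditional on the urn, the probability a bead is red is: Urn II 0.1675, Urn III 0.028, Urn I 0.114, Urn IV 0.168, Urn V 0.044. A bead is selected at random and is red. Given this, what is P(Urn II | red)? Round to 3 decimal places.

Compute prior × likelihood for every hypothesis:
  Urn II: 0.12 × 0.1675 = 0.0201
  Urn III: 0.04 × 0.028 = 0.00112
  Urn I: 0.5 × 0.114 = 0.057
  Urn IV: 0.23 × 0.168 = 0.03864
  Urn V: 0.11 × 0.044 = 0.00484
Sum = 0.1217.
P(Urn II | evidence) = 0.0201 / 0.1217 ≈ 0.165.

0.165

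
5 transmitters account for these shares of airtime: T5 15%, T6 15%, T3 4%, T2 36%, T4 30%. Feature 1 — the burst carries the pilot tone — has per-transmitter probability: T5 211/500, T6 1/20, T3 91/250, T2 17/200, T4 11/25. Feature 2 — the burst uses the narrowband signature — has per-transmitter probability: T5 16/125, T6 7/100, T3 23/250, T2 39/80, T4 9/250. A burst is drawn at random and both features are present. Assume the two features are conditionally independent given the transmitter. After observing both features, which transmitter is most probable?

Unnormalized posteriors (prior × likelihood):
  T5: 0.15 × 0.422 × 0.128 = 0.0081024
  T6: 0.15 × 0.05 × 0.07 = 0.000525
  T3: 0.04 × 0.364 × 0.092 = 0.00133952
  T2: 0.36 × 0.085 × 0.4875 = 0.0149175
  T4: 0.3 × 0.44 × 0.036 = 0.004752
Normalizing constant = 0.02963642.
Largest term belongs to T2, so T2 is most probable.

T2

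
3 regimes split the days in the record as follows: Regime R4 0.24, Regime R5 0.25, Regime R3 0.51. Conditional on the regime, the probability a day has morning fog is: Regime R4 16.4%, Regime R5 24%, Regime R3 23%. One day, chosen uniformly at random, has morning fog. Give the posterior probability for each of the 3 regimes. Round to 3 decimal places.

Regime R4 0.182, Regime R5 0.277, Regime R3 0.541

By Bayes' rule, posterior ∝ prior × likelihood:
  Regime R4: 0.24 × 0.164 = 0.03936
  Regime R5: 0.25 × 0.24 = 0.06
  Regime R3: 0.51 × 0.23 = 0.1173
Total = 0.21666.
P(Regime R4 | fog) = 0.03936/0.21666 ≈ 0.182
P(Regime R5 | fog) = 0.06/0.21666 ≈ 0.277
P(Regime R3 | fog) = 0.1173/0.21666 ≈ 0.541
(Check: 0.182+0.277+0.541 = 1.000.)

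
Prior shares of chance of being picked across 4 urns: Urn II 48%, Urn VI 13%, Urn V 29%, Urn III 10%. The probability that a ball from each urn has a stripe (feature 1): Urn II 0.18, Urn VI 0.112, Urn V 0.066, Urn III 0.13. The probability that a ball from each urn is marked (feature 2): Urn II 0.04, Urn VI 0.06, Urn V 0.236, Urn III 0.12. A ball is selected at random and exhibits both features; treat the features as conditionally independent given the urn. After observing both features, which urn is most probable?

Urn V

Prior × likelihood for each hypothesis:
  Urn II: 0.48 × 0.18 × 0.04 = 0.003456
  Urn VI: 0.13 × 0.112 × 0.06 = 0.0008736
  Urn V: 0.29 × 0.066 × 0.236 = 0.00451704
  Urn III: 0.1 × 0.13 × 0.12 = 0.00156
Normalizing constant = 0.01040664.
Largest term belongs to Urn V, so Urn V is most probable.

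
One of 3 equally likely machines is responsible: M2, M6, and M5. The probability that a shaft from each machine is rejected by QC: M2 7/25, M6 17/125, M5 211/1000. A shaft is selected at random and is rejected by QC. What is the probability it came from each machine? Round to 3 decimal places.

With a uniform prior (1/3 each), posterior ∝ likelihood:
  M2: 0.28
  M6: 0.136
  M5: 0.211
Normalizing constant = 0.627.
P(M2 | rejected) = 0.28/0.627 ≈ 0.447
P(M6 | rejected) = 0.136/0.627 ≈ 0.217
P(M5 | rejected) = 0.211/0.627 ≈ 0.337

M2 0.447, M6 0.217, M5 0.337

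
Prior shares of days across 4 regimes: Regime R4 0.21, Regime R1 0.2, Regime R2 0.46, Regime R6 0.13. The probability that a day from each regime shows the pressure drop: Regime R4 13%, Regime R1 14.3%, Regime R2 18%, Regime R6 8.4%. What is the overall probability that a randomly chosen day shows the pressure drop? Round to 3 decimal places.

0.150

By Bayes' rule, posterior ∝ prior × likelihood:
  Regime R4: 0.21 × 0.13 = 0.0273
  Regime R1: 0.2 × 0.143 = 0.0286
  Regime R2: 0.46 × 0.18 = 0.0828
  Regime R6: 0.13 × 0.084 = 0.01092
P(drop) = 0.0273 + 0.0286 + 0.0828 + 0.01092 = 0.14962 → 0.150.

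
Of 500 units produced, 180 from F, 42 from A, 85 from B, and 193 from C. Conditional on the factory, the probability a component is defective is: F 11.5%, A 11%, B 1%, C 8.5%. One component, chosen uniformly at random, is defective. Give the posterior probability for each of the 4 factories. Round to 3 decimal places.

F 0.486, A 0.109, B 0.020, C 0.385

Prior × likelihood for each hypothesis:
  F: 0.36 × 0.115 = 0.0414
  A: 0.084 × 0.11 = 0.00924
  B: 0.17 × 0.01 = 0.0017
  C: 0.386 × 0.085 = 0.03281
Total = 0.08515.
P(F | defective) = 0.0414/0.08515 ≈ 0.486
P(A | defective) = 0.00924/0.08515 ≈ 0.109
P(B | defective) = 0.0017/0.08515 ≈ 0.020
P(C | defective) = 0.03281/0.08515 ≈ 0.385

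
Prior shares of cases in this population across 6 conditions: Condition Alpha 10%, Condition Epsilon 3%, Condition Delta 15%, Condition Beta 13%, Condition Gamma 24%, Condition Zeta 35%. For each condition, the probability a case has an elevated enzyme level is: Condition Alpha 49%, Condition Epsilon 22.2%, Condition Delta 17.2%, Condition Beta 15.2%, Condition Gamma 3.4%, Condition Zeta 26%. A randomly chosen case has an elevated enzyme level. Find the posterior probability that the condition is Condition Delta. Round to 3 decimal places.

Prior × likelihood for each hypothesis:
  Condition Alpha: 0.1 × 0.49 = 0.049
  Condition Epsilon: 0.03 × 0.222 = 0.00666
  Condition Delta: 0.15 × 0.172 = 0.0258
  Condition Beta: 0.13 × 0.152 = 0.01976
  Condition Gamma: 0.24 × 0.034 = 0.00816
  Condition Zeta: 0.35 × 0.26 = 0.091
Total = 0.20038.
P(Condition Delta | evidence) = 0.0258 / 0.20038 ≈ 0.129.

0.129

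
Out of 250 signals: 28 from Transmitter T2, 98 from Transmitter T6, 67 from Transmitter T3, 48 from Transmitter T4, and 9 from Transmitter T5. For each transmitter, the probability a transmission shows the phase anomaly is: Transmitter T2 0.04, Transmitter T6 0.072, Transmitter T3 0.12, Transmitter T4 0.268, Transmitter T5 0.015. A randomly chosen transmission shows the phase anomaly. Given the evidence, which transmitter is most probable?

By Bayes' rule, posterior ∝ prior × likelihood:
  Transmitter T2: 0.112 × 0.04 = 0.00448
  Transmitter T6: 0.392 × 0.072 = 0.028224
  Transmitter T3: 0.268 × 0.12 = 0.03216
  Transmitter T4: 0.192 × 0.268 = 0.051456
  Transmitter T5: 0.036 × 0.015 = 0.00054
Total = 0.11686.
Largest term belongs to Transmitter T4, so Transmitter T4 is most probable.

Transmitter T4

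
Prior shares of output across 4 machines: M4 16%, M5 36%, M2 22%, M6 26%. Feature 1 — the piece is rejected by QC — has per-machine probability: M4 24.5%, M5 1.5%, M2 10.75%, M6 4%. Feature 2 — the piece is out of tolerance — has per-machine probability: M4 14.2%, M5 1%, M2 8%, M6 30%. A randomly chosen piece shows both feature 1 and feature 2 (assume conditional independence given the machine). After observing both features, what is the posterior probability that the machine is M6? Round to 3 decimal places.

By Bayes' rule, posterior ∝ prior × likelihood:
  M4: 0.16 × 0.245 × 0.142 = 0.0055664
  M5: 0.36 × 0.015 × 0.01 = 0.000054
  M2: 0.22 × 0.1075 × 0.08 = 0.001892
  M6: 0.26 × 0.04 × 0.3 = 0.00312
Sum = 0.0106324.
P(M6 | evidence) = 0.00312 / 0.0106324 ≈ 0.293.

0.293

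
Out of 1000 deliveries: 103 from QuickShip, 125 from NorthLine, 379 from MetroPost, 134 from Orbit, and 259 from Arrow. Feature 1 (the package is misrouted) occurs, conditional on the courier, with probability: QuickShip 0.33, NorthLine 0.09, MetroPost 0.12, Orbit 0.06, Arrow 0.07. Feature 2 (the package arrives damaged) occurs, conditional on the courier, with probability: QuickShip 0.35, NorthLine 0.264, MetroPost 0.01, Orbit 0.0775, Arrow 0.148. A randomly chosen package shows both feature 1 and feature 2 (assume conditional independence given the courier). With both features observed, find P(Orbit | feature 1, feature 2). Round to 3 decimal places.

0.033

Compute prior × likelihood for every hypothesis:
  QuickShip: 0.103 × 0.33 × 0.35 = 0.0118965
  NorthLine: 0.125 × 0.09 × 0.264 = 0.00297
  MetroPost: 0.379 × 0.12 × 0.01 = 0.0004548
  Orbit: 0.134 × 0.06 × 0.0775 = 0.0006231
  Arrow: 0.259 × 0.07 × 0.148 = 0.00268324
Normalizing constant = 0.01862764.
P(Orbit | evidence) = 0.0006231 / 0.01862764 ≈ 0.033.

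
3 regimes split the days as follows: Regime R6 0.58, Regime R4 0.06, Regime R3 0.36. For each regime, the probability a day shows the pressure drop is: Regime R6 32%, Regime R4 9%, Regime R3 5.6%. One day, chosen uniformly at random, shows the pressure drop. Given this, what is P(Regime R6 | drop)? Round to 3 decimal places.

Unnormalized posteriors (prior × likelihood):
  Regime R6: 0.58 × 0.32 = 0.1856
  Regime R4: 0.06 × 0.09 = 0.0054
  Regime R3: 0.36 × 0.056 = 0.02016
Total = 0.21116.
P(Regime R6 | evidence) = 0.1856 / 0.21116 ≈ 0.879.

0.879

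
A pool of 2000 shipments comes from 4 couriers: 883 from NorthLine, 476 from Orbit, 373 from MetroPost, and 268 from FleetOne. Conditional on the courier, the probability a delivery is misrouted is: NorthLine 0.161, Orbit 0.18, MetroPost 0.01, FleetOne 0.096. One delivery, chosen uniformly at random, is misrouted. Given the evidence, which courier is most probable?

NorthLine

Unnormalized posteriors (prior × likelihood):
  NorthLine: 0.4415 × 0.161 = 0.0710815
  Orbit: 0.238 × 0.18 = 0.04284
  MetroPost: 0.1865 × 0.01 = 0.001865
  FleetOne: 0.134 × 0.096 = 0.012864
Sum = 0.1286505.
Largest term belongs to NorthLine, so NorthLine is most probable.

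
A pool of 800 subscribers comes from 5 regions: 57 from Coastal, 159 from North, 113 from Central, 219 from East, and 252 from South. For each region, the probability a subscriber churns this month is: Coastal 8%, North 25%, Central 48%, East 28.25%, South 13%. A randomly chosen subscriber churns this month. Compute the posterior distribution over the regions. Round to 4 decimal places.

By Bayes' rule, posterior ∝ prior × likelihood:
  Coastal: 0.07125 × 0.08 = 0.0057
  North: 0.19875 × 0.25 = 0.0496875
  Central: 0.14125 × 0.48 = 0.0678
  East: 0.27375 × 0.2825 = 0.077334375
  South: 0.315 × 0.13 = 0.04095
Normalizing constant = 0.241471875.
P(Coastal | churn) = 0.0057/0.241471875 ≈ 0.0236
P(North | churn) = 0.0496875/0.241471875 ≈ 0.2058
P(Central | churn) = 0.0678/0.241471875 ≈ 0.2808
P(East | churn) = 0.077334375/0.241471875 ≈ 0.3203
P(South | churn) = 0.04095/0.241471875 ≈ 0.1696

Coastal 0.0236, North 0.2058, Central 0.2808, East 0.3203, South 0.1696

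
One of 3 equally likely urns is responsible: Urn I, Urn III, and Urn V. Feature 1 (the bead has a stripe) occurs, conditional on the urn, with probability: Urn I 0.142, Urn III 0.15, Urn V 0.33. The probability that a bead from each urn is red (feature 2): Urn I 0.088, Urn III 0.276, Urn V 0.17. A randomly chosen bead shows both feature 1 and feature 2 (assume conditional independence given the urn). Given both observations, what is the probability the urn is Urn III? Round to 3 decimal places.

0.376

Since the prior is uniform, the posterior is proportional to the likelihood:
  Urn I: 0.142 × 0.088 = 0.012496
  Urn III: 0.15 × 0.276 = 0.0414
  Urn V: 0.33 × 0.17 = 0.0561
Sum = 0.109996.
P(Urn III | evidence) = 0.0414 / 0.109996 ≈ 0.376.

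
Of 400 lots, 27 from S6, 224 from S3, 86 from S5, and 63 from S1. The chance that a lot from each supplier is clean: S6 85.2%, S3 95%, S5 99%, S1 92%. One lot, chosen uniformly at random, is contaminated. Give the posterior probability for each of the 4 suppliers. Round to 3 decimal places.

Taking complements, P(contaminated | each) = S6 0.148, S3 0.05, S5 0.01, S1 0.08.
Unnormalized posteriors (prior × likelihood):
  S6: 0.0675 × 0.148 = 0.00999
  S3: 0.56 × 0.05 = 0.028
  S5: 0.215 × 0.01 = 0.00215
  S1: 0.1575 × 0.08 = 0.0126
Sum = 0.05274.
P(S6 | contaminated) = 0.00999/0.05274 ≈ 0.189
P(S3 | contaminated) = 0.028/0.05274 ≈ 0.531
P(S5 | contaminated) = 0.00215/0.05274 ≈ 0.041
P(S1 | contaminated) = 0.0126/0.05274 ≈ 0.239

S6 0.189, S3 0.531, S5 0.041, S1 0.239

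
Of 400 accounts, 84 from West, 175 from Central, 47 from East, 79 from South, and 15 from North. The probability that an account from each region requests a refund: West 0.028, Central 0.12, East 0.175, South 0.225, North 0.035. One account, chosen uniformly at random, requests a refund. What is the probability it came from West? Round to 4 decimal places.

By Bayes' rule, posterior ∝ prior × likelihood:
  West: 0.21 × 0.028 = 0.00588
  Central: 0.4375 × 0.12 = 0.0525
  East: 0.1175 × 0.175 = 0.0205625
  South: 0.1975 × 0.225 = 0.0444375
  North: 0.0375 × 0.035 = 0.0013125
Total = 0.1246925.
P(West | evidence) = 0.00588 / 0.1246925 ≈ 0.0472.

0.0472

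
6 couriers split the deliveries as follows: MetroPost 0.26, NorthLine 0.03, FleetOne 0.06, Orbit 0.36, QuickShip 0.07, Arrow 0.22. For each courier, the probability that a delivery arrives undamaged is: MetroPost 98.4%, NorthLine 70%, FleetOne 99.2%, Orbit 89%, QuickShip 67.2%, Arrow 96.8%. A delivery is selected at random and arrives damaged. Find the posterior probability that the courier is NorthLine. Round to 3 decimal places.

0.108

Taking complements, P(damaged | each) = MetroPost 0.016, NorthLine 0.3, FleetOne 0.008, Orbit 0.11, QuickShip 0.328, Arrow 0.032.
Unnormalized posteriors (prior × likelihood):
  MetroPost: 0.26 × 0.016 = 0.00416
  NorthLine: 0.03 × 0.3 = 0.009
  FleetOne: 0.06 × 0.008 = 0.00048
  Orbit: 0.36 × 0.11 = 0.0396
  QuickShip: 0.07 × 0.328 = 0.02296
  Arrow: 0.22 × 0.032 = 0.00704
Sum = 0.08324.
P(NorthLine | evidence) = 0.009 / 0.08324 ≈ 0.108.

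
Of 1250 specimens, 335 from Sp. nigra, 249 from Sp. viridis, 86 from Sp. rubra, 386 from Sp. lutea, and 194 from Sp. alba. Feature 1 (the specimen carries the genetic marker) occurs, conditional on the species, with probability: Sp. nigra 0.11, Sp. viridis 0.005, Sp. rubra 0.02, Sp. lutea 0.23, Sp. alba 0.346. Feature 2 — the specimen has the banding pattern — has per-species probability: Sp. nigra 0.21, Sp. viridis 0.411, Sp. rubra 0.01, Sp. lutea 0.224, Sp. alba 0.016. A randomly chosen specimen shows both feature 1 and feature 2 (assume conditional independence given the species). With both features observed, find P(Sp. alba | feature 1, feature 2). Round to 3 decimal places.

0.037

Prior × likelihood for each hypothesis:
  Sp. nigra: 0.268 × 0.11 × 0.21 = 0.0061908
  Sp. viridis: 0.1992 × 0.005 × 0.411 = 0.000409356
  Sp. rubra: 0.0688 × 0.02 × 0.01 = 0.00001376
  Sp. lutea: 0.3088 × 0.23 × 0.224 = 0.015909376
  Sp. alba: 0.1552 × 0.346 × 0.016 = 0.0008591872
Sum = 0.0233824792.
P(Sp. alba | evidence) = 0.0008591872 / 0.0233824792 ≈ 0.037.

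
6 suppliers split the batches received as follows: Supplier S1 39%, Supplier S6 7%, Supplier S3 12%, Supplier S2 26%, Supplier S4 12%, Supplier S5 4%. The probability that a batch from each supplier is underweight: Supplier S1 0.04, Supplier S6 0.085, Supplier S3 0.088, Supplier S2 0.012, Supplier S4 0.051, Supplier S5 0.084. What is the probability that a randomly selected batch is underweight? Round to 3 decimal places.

0.045

By Bayes' rule, posterior ∝ prior × likelihood:
  Supplier S1: 0.39 × 0.04 = 0.0156
  Supplier S6: 0.07 × 0.085 = 0.00595
  Supplier S3: 0.12 × 0.088 = 0.01056
  Supplier S2: 0.26 × 0.012 = 0.00312
  Supplier S4: 0.12 × 0.051 = 0.00612
  Supplier S5: 0.04 × 0.084 = 0.00336
P(underweight) = 0.0156 + 0.00595 + 0.01056 + 0.00312 + 0.00612 + 0.00336 = 0.04471 → 0.045.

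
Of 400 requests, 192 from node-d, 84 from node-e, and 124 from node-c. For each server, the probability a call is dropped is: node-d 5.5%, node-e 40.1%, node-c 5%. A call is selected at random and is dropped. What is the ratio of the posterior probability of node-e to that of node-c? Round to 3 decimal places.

5.433

Compute prior × likelihood for every hypothesis:
  node-d: 0.48 × 0.055 = 0.0264
  node-e: 0.21 × 0.401 = 0.08421
  node-c: 0.31 × 0.05 = 0.0155
Total = 0.12611.
The ratio is 0.08421 / 0.0155 (the normalizer cancels) = 5.433.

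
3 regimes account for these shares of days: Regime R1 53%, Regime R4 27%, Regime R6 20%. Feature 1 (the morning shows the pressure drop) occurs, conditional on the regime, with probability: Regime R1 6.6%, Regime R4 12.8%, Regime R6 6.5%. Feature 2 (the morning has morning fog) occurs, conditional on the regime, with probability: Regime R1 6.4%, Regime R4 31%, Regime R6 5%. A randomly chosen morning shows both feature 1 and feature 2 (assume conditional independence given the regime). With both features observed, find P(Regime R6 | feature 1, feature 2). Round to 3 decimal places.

By Bayes' rule, posterior ∝ prior × likelihood:
  Regime R1: 0.53 × 0.066 × 0.064 = 0.00223872
  Regime R4: 0.27 × 0.128 × 0.31 = 0.0107136
  Regime R6: 0.2 × 0.065 × 0.05 = 0.00065
Total = 0.01360232.
P(Regime R6 | evidence) = 0.00065 / 0.01360232 ≈ 0.048.

0.048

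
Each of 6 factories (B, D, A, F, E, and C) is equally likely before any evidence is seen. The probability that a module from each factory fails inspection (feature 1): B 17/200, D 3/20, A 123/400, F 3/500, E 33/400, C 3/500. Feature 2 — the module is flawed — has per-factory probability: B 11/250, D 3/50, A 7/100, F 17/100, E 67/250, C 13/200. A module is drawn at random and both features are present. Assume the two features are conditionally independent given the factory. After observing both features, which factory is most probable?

E

Since the prior is uniform, the posterior is proportional to the likelihood:
  B: 0.085 × 0.044 = 0.00374
  D: 0.15 × 0.06 = 0.009
  A: 0.3075 × 0.07 = 0.021525
  F: 0.006 × 0.17 = 0.00102
  E: 0.0825 × 0.268 = 0.02211
  C: 0.006 × 0.065 = 0.00039
Normalizing constant = 0.057785.
Largest term belongs to E, so E is most probable.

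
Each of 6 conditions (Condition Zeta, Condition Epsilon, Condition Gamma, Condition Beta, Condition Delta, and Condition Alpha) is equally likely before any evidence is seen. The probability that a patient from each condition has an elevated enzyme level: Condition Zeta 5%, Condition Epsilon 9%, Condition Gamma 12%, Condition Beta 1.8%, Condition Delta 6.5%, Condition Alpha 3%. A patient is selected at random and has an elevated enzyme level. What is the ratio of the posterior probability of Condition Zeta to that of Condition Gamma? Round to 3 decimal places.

0.417

Since the prior is uniform, the posterior is proportional to the likelihood:
  Condition Zeta: 0.05
  Condition Epsilon: 0.09
  Condition Gamma: 0.12
  Condition Beta: 0.018
  Condition Delta: 0.065
  Condition Alpha: 0.03
Sum = 0.373.
The ratio is 0.05 / 0.12 (the normalizer cancels) = 0.417.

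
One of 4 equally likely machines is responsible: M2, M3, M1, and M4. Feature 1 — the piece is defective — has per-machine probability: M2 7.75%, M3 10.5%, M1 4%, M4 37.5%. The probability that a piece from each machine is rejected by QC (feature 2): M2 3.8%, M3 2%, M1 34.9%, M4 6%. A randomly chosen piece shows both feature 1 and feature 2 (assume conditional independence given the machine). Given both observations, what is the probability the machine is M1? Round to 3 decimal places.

Since the prior is uniform, the posterior is proportional to the likelihood:
  M2: 0.0775 × 0.038 = 0.002945
  M3: 0.105 × 0.02 = 0.0021
  M1: 0.04 × 0.349 = 0.01396
  M4: 0.375 × 0.06 = 0.0225
Normalizing constant = 0.041505.
P(M1 | evidence) = 0.01396 / 0.041505 ≈ 0.336.

0.336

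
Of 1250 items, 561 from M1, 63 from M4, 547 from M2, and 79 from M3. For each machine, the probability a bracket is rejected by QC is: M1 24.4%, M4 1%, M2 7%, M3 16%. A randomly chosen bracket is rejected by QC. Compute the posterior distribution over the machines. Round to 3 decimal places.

Prior × likelihood for each hypothesis:
  M1: 0.4488 × 0.244 = 0.1095072
  M4: 0.0504 × 0.01 = 0.000504
  M2: 0.4376 × 0.07 = 0.030632
  M3: 0.0632 × 0.16 = 0.010112
Total = 0.1507552.
P(M1 | rejected) = 0.1095072/0.1507552 ≈ 0.726
P(M4 | rejected) = 0.000504/0.1507552 ≈ 0.003
P(M2 | rejected) = 0.030632/0.1507552 ≈ 0.203
P(M3 | rejected) = 0.010112/0.1507552 ≈ 0.067

M1 0.726, M4 0.003, M2 0.203, M3 0.067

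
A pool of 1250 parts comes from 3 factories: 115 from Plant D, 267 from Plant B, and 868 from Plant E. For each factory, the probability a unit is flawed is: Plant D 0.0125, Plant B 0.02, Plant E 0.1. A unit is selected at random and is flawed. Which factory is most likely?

Prior × likelihood for each hypothesis:
  Plant D: 0.092 × 0.0125 = 0.00115
  Plant B: 0.2136 × 0.02 = 0.004272
  Plant E: 0.6944 × 0.1 = 0.06944
Total = 0.074862.
Largest term belongs to Plant E, so Plant E is most probable.

Plant E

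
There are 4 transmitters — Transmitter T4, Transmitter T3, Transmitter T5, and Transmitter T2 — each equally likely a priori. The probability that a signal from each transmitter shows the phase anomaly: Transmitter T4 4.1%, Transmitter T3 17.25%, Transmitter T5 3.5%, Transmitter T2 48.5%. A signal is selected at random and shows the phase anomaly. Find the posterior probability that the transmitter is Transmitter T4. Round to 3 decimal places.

0.056

With a uniform prior (1/4 each), posterior ∝ likelihood:
  Transmitter T4: 0.041
  Transmitter T3: 0.1725
  Transmitter T5: 0.035
  Transmitter T2: 0.485
Total = 0.7335.
P(Transmitter T4 | evidence) = 0.041 / 0.7335 ≈ 0.056.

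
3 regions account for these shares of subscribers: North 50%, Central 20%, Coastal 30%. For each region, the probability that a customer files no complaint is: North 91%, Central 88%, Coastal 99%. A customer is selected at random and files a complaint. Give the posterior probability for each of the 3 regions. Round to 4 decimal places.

North 0.6250, Central 0.3333, Coastal 0.0417

Taking complements, P(complaint | each) = North 0.09, Central 0.12, Coastal 0.01.
Prior × likelihood for each hypothesis:
  North: 0.5 × 0.09 = 0.045
  Central: 0.2 × 0.12 = 0.024
  Coastal: 0.3 × 0.01 = 0.003
Normalizing constant = 0.072.
P(North | complaint) = 0.045/0.072 ≈ 0.6250
P(Central | complaint) = 0.024/0.072 ≈ 0.3333
P(Coastal | complaint) = 0.003/0.072 ≈ 0.0417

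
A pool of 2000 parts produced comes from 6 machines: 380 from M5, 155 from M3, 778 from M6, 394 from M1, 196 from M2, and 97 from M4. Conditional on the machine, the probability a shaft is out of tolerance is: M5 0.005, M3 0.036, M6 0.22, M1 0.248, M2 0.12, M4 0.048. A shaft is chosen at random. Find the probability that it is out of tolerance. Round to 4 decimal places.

0.1523

Unnormalized posteriors (prior × likelihood):
  M5: 0.19 × 0.005 = 0.00095
  M3: 0.0775 × 0.036 = 0.00279
  M6: 0.389 × 0.22 = 0.08558
  M1: 0.197 × 0.248 = 0.048856
  M2: 0.098 × 0.12 = 0.01176
  M4: 0.0485 × 0.048 = 0.002328
P(oversize) = 0.00095 + 0.00279 + 0.08558 + 0.048856 + 0.01176 + 0.002328 = 0.152264 → 0.1523.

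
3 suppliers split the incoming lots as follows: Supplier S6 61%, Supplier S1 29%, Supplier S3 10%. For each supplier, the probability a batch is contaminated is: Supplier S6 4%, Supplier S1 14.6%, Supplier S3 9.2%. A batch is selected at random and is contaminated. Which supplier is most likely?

Supplier S1

Unnormalized posteriors (prior × likelihood):
  Supplier S6: 0.61 × 0.04 = 0.0244
  Supplier S1: 0.29 × 0.146 = 0.04234
  Supplier S3: 0.1 × 0.092 = 0.0092
Total = 0.07594.
Largest term belongs to Supplier S1, so Supplier S1 is most probable.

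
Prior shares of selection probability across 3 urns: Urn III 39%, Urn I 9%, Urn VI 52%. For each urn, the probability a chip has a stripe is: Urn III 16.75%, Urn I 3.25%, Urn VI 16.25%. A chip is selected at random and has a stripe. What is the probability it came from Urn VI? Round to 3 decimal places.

0.553

Unnormalized posteriors (prior × likelihood):
  Urn III: 0.39 × 0.1675 = 0.065325
  Urn I: 0.09 × 0.0325 = 0.002925
  Urn VI: 0.52 × 0.1625 = 0.0845
Normalizing constant = 0.15275.
P(Urn VI | evidence) = 0.0845 / 0.15275 ≈ 0.553.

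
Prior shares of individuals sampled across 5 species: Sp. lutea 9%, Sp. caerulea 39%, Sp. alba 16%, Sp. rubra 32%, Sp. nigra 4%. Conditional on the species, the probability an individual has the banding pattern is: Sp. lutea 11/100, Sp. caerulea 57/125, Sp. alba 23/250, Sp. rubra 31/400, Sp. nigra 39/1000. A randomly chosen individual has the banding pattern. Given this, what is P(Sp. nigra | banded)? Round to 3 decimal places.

0.007

Compute prior × likelihood for every hypothesis:
  Sp. lutea: 0.09 × 0.11 = 0.0099
  Sp. caerulea: 0.39 × 0.456 = 0.17784
  Sp. alba: 0.16 × 0.092 = 0.01472
  Sp. rubra: 0.32 × 0.0775 = 0.0248
  Sp. nigra: 0.04 × 0.039 = 0.00156
Sum = 0.22882.
P(Sp. nigra | evidence) = 0.00156 / 0.22882 ≈ 0.007.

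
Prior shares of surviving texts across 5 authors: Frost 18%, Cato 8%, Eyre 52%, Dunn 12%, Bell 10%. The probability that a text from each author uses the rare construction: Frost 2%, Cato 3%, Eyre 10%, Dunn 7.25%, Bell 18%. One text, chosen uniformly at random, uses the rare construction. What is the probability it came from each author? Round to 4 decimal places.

Prior × likelihood for each hypothesis:
  Frost: 0.18 × 0.02 = 0.0036
  Cato: 0.08 × 0.03 = 0.0024
  Eyre: 0.52 × 0.1 = 0.052
  Dunn: 0.12 × 0.0725 = 0.0087
  Bell: 0.1 × 0.18 = 0.018
Sum = 0.0847.
P(Frost | rare-form) = 0.0036/0.0847 ≈ 0.0425
P(Cato | rare-form) = 0.0024/0.0847 ≈ 0.0283
P(Eyre | rare-form) = 0.052/0.0847 ≈ 0.6139
P(Dunn | rare-form) = 0.0087/0.0847 ≈ 0.1027
P(Bell | rare-form) = 0.018/0.0847 ≈ 0.2125
(Check: 0.0425+0.0283+0.6139+0.1027+0.2125 = 0.9999.)

Frost 0.0425, Cato 0.0283, Eyre 0.6139, Dunn 0.1027, Bell 0.2125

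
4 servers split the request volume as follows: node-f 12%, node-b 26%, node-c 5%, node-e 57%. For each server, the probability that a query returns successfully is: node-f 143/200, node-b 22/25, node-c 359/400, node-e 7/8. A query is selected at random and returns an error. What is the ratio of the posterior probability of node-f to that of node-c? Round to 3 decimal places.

6.673

Taking complements, P(error | each) = node-f 0.285, node-b 0.12, node-c 0.1025, node-e 0.125.
Unnormalized posteriors (prior × likelihood):
  node-f: 0.12 × 0.285 = 0.0342
  node-b: 0.26 × 0.12 = 0.0312
  node-c: 0.05 × 0.1025 = 0.005125
  node-e: 0.57 × 0.125 = 0.07125
Normalizing constant = 0.141775.
The ratio is 0.0342 / 0.005125 (the normalizer cancels) = 6.673.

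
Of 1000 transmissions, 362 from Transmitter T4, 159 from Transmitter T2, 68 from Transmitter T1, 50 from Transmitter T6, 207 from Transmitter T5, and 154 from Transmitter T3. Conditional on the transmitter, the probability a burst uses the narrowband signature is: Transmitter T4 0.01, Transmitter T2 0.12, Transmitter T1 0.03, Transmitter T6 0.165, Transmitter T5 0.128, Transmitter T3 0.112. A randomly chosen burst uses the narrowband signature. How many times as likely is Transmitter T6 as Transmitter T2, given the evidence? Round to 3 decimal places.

0.432

By Bayes' rule, posterior ∝ prior × likelihood:
  Transmitter T4: 0.362 × 0.01 = 0.00362
  Transmitter T2: 0.159 × 0.12 = 0.01908
  Transmitter T1: 0.068 × 0.03 = 0.00204
  Transmitter T6: 0.05 × 0.165 = 0.00825
  Transmitter T5: 0.207 × 0.128 = 0.026496
  Transmitter T3: 0.154 × 0.112 = 0.017248
Sum = 0.076734.
The ratio is 0.00825 / 0.01908 (the normalizer cancels) = 0.432.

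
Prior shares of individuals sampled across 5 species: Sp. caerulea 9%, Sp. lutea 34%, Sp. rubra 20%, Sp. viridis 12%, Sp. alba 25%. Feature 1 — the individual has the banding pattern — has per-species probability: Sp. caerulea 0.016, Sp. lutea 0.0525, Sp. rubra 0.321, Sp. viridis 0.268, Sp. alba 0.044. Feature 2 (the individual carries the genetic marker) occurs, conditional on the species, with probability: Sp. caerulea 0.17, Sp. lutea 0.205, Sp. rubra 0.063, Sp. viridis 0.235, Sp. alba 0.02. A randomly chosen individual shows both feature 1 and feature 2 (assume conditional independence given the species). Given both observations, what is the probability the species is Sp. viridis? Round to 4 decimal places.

Compute prior × likelihood for every hypothesis:
  Sp. caerulea: 0.09 × 0.016 × 0.17 = 0.0002448
  Sp. lutea: 0.34 × 0.0525 × 0.205 = 0.00365925
  Sp. rubra: 0.2 × 0.321 × 0.063 = 0.0040446
  Sp. viridis: 0.12 × 0.268 × 0.235 = 0.0075576
  Sp. alba: 0.25 × 0.044 × 0.02 = 0.00022
Sum = 0.01572625.
P(Sp. viridis | evidence) = 0.0075576 / 0.01572625 ≈ 0.4806.

0.4806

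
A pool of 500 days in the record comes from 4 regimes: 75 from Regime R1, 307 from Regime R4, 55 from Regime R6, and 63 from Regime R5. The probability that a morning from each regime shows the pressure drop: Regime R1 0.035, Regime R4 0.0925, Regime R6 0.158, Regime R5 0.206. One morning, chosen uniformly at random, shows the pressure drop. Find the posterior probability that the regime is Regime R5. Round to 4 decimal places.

Compute prior × likelihood for every hypothesis:
  Regime R1: 0.15 × 0.035 = 0.00525
  Regime R4: 0.614 × 0.0925 = 0.056795
  Regime R6: 0.11 × 0.158 = 0.01738
  Regime R5: 0.126 × 0.206 = 0.025956
Total = 0.105381.
P(Regime R5 | evidence) = 0.025956 / 0.105381 ≈ 0.2463.

0.2463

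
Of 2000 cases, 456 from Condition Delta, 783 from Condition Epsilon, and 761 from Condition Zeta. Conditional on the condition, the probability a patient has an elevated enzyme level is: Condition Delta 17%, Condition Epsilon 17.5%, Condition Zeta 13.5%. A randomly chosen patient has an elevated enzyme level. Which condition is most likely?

Compute prior × likelihood for every hypothesis:
  Condition Delta: 0.228 × 0.17 = 0.03876
  Condition Epsilon: 0.3915 × 0.175 = 0.0685125
  Condition Zeta: 0.3805 × 0.135 = 0.0513675
Total = 0.15864.
Largest term belongs to Condition Epsilon, so Condition Epsilon is most probable.

Condition Epsilon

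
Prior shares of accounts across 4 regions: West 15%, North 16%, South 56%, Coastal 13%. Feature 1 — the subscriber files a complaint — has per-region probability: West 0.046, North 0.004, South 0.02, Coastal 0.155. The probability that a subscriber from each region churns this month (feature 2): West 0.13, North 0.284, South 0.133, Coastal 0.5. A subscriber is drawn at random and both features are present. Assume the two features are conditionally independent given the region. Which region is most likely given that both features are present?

Unnormalized posteriors (prior × likelihood):
  West: 0.15 × 0.046 × 0.13 = 0.000897
  North: 0.16 × 0.004 × 0.284 = 0.00018176
  South: 0.56 × 0.02 × 0.133 = 0.0014896
  Coastal: 0.13 × 0.155 × 0.5 = 0.010075
Total = 0.01264336.
Largest term belongs to Coastal, so Coastal is most probable.

Coastal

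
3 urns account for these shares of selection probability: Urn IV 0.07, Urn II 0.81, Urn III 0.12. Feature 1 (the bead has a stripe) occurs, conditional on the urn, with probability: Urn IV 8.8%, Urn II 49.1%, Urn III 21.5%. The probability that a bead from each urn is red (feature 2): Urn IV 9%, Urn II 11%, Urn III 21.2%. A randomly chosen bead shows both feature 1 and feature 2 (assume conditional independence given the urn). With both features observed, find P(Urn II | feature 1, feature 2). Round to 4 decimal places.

0.8790

By Bayes' rule, posterior ∝ prior × likelihood:
  Urn IV: 0.07 × 0.088 × 0.09 = 0.0005544
  Urn II: 0.81 × 0.491 × 0.11 = 0.0437481
  Urn III: 0.12 × 0.215 × 0.212 = 0.0054696
Total = 0.0497721.
P(Urn II | evidence) = 0.0437481 / 0.0497721 ≈ 0.8790.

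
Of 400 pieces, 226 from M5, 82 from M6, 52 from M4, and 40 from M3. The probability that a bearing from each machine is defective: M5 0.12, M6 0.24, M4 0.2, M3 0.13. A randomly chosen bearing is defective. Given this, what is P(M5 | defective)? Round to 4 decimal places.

0.4346

Compute prior × likelihood for every hypothesis:
  M5: 0.565 × 0.12 = 0.0678
  M6: 0.205 × 0.24 = 0.0492
  M4: 0.13 × 0.2 = 0.026
  M3: 0.1 × 0.13 = 0.013
Normalizing constant = 0.156.
P(M5 | evidence) = 0.0678 / 0.156 ≈ 0.4346.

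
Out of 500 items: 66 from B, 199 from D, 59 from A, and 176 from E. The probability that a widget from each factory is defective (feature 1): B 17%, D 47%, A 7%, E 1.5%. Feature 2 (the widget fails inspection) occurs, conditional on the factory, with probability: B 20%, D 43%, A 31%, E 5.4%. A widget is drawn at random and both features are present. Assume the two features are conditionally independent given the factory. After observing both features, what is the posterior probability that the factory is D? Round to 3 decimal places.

Unnormalized posteriors (prior × likelihood):
  B: 0.132 × 0.17 × 0.2 = 0.004488
  D: 0.398 × 0.47 × 0.43 = 0.0804358
  A: 0.118 × 0.07 × 0.31 = 0.0025606
  E: 0.352 × 0.015 × 0.054 = 0.00028512
Normalizing constant = 0.08776952.
P(D | evidence) = 0.0804358 / 0.08776952 ≈ 0.916.

0.916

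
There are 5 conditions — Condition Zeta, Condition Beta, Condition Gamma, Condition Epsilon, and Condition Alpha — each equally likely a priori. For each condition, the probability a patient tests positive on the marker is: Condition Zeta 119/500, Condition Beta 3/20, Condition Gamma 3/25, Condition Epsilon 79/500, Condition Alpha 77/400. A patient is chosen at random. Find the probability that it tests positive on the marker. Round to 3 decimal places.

Since the prior is uniform, the posterior is proportional to the likelihood:
  Condition Zeta: 0.238
  Condition Beta: 0.15
  Condition Gamma: 0.12
  Condition Epsilon: 0.158
  Condition Alpha: 0.1925
P(marker-positive) = (1/5) × (0.238 + 0.15 + 0.12 + 0.158 + 0.1925) = 0.8585/5 ≈ 0.172.

0.172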